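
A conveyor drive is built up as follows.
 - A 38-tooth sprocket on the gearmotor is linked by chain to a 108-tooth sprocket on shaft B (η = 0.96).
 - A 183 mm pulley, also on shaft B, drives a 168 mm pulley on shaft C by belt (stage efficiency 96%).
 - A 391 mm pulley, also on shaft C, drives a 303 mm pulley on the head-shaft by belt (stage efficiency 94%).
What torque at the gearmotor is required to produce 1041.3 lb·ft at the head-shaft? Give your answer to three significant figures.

594 lb·ft

Overall ratio R = 2.8421 × 0.91803 × 0.77494 = 2.0219; overall efficiency η = 0.96 × 0.96 × 0.94 = 0.8663.
Input torque = output torque / (R × η) = 1041.3 / (2.0219 × 0.8663) = 594.49 lb·ft.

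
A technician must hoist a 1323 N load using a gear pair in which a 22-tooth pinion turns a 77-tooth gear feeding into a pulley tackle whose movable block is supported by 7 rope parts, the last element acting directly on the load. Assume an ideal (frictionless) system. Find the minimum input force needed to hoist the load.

54 N

Gear pair MA = 77/22 = 3.5.
Block-and-tackle MA = number of supporting rope parts = 7.
Combined ideal MA = 3.5 × 7 = 24.5.
Effort = load / MA = 1323 / 24.5 = 54 N.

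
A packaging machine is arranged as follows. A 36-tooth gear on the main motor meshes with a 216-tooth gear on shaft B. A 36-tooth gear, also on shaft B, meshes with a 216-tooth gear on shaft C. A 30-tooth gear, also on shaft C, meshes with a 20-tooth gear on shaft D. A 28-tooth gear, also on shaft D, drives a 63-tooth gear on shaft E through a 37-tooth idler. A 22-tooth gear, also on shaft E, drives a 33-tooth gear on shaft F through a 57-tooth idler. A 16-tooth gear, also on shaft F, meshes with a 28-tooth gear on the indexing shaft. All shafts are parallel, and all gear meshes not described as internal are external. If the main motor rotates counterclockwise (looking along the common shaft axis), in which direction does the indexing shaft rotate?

counterclockwise

the main motor → shaft B: external mesh, 1 reversal → CW.
shaft B → shaft C: external mesh, 1 reversal → CCW.
shaft C → shaft D: external mesh, 1 reversal → CW.
shaft D → shaft E: driver → idler → driven is 2 external meshes, 2 reversals → CW.
shaft E → shaft F: driver → idler → driven is 2 external meshes, 2 reversals → CW.
shaft F → the indexing shaft: external mesh, 1 reversal → CCW.
8 reversals in total — an even number — so the indexing shaft turns the same way as the main motor.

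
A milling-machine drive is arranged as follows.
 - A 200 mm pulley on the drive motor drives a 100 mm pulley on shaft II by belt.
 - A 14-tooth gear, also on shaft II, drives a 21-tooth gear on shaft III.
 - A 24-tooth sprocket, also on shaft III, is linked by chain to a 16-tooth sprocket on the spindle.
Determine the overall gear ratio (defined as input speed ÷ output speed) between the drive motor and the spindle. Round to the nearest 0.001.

0.500

Each stage contributes driven/driver: belt 100/200 = 0.5, gear mesh 21/14 = 1.5, chain 16/24 = 0.66667.
Overall: 0.5 × 1.5 × 0.66667 = 0.5.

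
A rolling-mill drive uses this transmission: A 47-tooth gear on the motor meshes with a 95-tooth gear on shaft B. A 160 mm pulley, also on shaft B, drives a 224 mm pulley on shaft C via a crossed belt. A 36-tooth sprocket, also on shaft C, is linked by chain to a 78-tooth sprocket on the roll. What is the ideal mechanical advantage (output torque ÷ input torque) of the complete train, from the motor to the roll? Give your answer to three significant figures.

6.13

Each stage contributes driven/driver: gear mesh 95/47 = 2.0213, belt 224/160 = 1.4, chain 78/36 = 2.1667.
Overall: 2.0213 × 1.4 × 2.1667 = 6.1312.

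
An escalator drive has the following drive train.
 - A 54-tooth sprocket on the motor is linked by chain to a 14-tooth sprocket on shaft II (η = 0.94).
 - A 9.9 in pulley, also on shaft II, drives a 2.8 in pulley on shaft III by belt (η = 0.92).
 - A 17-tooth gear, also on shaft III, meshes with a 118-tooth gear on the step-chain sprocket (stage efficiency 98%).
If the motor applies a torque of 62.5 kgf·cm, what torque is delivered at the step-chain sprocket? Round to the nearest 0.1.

After the chain (14/54): 62.5 × 0.25926 × 0.94 = 15.231 kgf·cm
After the belt (2.8/9.9): 15.231 × 0.28283 × 0.92 = 3.9633 kgf·cm
After the gear mesh (118/17): 3.9633 × 6.9412 × 0.98 = 26.96 kgf·cm

27.0 kgf·cm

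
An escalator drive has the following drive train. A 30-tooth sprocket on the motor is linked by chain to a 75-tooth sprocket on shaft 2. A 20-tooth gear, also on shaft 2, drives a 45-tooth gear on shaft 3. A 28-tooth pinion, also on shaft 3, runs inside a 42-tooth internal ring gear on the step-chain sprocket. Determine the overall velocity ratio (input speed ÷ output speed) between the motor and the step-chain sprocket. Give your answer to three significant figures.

Each stage contributes driven/driver: chain 75/30 = 2.5, gear mesh 45/20 = 2.25, internal gear 42/28 = 1.5.
Overall: 2.5 × 2.25 × 1.5 = 8.4375.

8.44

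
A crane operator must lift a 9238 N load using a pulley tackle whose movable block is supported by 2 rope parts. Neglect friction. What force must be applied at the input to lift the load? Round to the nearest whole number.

4619 N

Block-and-tackle MA = number of supporting rope parts = 2.
Effort = load / MA = 9238 / 2 = 4619 N.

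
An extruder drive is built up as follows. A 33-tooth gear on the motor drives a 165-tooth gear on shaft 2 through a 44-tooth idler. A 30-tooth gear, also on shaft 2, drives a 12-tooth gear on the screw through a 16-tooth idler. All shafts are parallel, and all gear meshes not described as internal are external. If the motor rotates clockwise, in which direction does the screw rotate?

the motor → shaft 2: driver → idler → driven is 2 external meshes, 2 reversals → CW.
shaft 2 → the screw: driver → idler → driven is 2 external meshes, 2 reversals → CW.
4 reversals in total — an even number — so the screw turns the same way as the motor.

clockwise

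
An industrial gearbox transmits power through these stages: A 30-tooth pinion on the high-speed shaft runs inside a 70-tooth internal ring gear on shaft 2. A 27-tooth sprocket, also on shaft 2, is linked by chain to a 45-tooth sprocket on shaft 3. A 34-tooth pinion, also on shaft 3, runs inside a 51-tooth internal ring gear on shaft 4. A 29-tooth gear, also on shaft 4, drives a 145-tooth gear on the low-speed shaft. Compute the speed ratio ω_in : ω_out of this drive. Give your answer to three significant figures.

29.2

Each stage contributes driven/driver: internal gear 70/30 = 2.3333, chain 45/27 = 1.6667, internal gear 51/34 = 1.5, gear mesh 145/29 = 5.
Overall: 2.3333 × 1.6667 × 1.5 × 5 = 29.167.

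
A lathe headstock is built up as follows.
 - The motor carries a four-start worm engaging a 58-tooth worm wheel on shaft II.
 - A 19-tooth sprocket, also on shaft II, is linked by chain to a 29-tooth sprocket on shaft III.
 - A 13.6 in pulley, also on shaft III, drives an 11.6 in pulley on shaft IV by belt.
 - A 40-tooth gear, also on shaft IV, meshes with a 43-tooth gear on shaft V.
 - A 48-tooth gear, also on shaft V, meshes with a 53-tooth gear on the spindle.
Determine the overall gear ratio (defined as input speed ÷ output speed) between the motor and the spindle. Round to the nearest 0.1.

Each stage contributes driven/driver: worm 58/4 = 14.5, chain 29/19 = 1.5263, belt 11.6/13.6 = 0.85294, gear mesh 43/40 = 1.075, gear mesh 53/48 = 1.1042.
Overall: 14.5 × 1.5263 × 0.85294 × 1.075 × 1.1042 = 22.407.

22.4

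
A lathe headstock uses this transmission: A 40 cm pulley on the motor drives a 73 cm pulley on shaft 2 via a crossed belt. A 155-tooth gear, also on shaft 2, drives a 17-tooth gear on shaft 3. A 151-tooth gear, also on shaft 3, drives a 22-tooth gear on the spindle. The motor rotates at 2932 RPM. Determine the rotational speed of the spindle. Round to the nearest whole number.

100540 RPM

Belt: ratio = 73/40 = 1.825, so shaft 2 turns at 2932 / 1.825 = 1606.6 RPM.
Gear mesh: ratio = 17/155 = 0.10968, so shaft 3 turns at 1606.6 / 0.10968 = 14648 RPM.
Gear mesh: ratio = 22/151 = 0.1457, so the spindle turns at 14648 / 0.1457 = 1.0054e+05 RPM.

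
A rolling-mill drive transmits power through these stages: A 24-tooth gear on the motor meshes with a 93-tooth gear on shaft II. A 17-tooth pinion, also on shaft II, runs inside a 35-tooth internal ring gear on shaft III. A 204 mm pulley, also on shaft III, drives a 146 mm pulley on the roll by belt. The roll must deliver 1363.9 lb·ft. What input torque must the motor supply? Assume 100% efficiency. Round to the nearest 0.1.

238.9 lb·ft

Overall ratio R = 3.875 × 2.0588 × 0.71569 = 5.7097.
Input torque = output torque / R = 1363.9 / 5.7097 = 238.87 lb·ft.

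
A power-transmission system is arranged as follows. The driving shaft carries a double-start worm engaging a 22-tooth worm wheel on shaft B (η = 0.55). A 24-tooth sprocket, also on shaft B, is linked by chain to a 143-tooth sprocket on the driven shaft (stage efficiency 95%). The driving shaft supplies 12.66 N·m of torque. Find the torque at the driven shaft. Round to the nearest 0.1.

Worm: ratio = 22/2 = 11; torque at shaft B = 12.66 × 11 × 0.55 = 76.593 N·m.
Chain: ratio = 143/24 = 5.9583; torque at the driven shaft = 76.593 × 5.9583 × 0.95 = 433.55 N·m.

433.5 N·m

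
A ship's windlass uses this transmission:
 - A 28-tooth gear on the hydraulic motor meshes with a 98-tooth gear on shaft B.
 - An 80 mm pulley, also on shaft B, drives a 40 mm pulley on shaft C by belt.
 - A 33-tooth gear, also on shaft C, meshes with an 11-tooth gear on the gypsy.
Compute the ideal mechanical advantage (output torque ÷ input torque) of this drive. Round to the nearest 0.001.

Each stage contributes driven/driver: gear mesh 98/28 = 3.5, belt 40/80 = 0.5, gear mesh 11/33 = 0.33333.
Overall: 3.5 × 0.5 × 0.33333 = 0.58333.

0.583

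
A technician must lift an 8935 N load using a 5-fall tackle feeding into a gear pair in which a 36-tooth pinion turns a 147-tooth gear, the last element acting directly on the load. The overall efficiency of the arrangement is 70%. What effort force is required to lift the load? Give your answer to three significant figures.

Block-and-tackle MA = number of supporting rope parts = 5.
Gear pair MA = 147/36 = 4.0833.
Combined ideal MA = 5 × 4.0833 = 20.417.
Actual MA = 20.417 × 0.70 = 14.292.
Effort = load / actual MA = 8935 / 14.292 = 625.19 N.

625 N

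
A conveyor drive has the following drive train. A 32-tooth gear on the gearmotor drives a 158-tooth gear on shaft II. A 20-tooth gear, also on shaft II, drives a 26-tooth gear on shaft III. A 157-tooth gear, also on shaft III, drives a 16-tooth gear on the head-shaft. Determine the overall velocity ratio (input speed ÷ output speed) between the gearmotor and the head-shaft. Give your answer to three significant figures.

0.654

Each stage contributes driven/driver: gear mesh 158/32 = 4.9375, gear mesh 26/20 = 1.3, gear mesh 16/157 = 0.10191.
Overall: 4.9375 × 1.3 × 0.10191 = 0.65414.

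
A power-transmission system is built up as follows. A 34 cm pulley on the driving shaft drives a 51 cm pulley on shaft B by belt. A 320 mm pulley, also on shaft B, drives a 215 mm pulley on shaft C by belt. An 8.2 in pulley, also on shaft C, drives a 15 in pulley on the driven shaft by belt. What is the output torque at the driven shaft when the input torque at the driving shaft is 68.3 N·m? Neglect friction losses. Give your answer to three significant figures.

126 N·m

Belt: ratio = 51/34 = 1.5; torque at shaft B = 68.3 × 1.5 = 102.45 N·m.
Belt: ratio = 215/320 = 0.67188; torque at shaft C = 102.45 × 0.67188 = 68.834 N·m.
Belt: ratio = 15/8.2 = 1.8293; torque at the driven shaft = 68.834 × 1.8293 = 125.92 N·m.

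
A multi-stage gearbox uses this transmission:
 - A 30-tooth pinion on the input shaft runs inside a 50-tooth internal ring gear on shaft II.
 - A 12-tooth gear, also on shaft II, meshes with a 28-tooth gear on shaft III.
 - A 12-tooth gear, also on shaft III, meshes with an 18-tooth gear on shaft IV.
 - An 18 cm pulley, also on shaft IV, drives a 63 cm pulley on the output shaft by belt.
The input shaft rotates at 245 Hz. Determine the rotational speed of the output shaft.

12 Hz

the input shaft → shaft II (internal gear, 50/30): 245 ÷ 1.6667 = 147 Hz
shaft II → shaft III (gear mesh, 28/12): 147 ÷ 2.3333 = 63 Hz
shaft III → shaft IV (gear mesh, 18/12): 63 ÷ 1.5 = 42 Hz
shaft IV → the output shaft (belt, 63/18): 42 ÷ 3.5 = 12 Hz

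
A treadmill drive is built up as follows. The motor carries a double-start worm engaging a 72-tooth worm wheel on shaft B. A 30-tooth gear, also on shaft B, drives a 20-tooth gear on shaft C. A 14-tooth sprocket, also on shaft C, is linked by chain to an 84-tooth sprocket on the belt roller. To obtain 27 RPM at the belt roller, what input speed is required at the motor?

3888 RPM

Overall ratio R = 36 × 0.66667 × 6 = 144.
Required input speed = output speed × R = 27 × 144 = 3888 RPM.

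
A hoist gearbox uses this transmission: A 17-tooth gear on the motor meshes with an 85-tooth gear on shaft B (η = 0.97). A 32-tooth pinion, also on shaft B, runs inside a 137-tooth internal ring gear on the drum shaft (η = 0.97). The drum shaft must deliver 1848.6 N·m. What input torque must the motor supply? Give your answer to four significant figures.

91.78 N·m

Overall ratio R = 5 × 4.2812 = 21.406; overall efficiency η = 0.97 × 0.97 = 0.9409.
Input torque = output torque / (R × η) = 1848.6 / (21.406 × 0.9409) = 91.782 N·m.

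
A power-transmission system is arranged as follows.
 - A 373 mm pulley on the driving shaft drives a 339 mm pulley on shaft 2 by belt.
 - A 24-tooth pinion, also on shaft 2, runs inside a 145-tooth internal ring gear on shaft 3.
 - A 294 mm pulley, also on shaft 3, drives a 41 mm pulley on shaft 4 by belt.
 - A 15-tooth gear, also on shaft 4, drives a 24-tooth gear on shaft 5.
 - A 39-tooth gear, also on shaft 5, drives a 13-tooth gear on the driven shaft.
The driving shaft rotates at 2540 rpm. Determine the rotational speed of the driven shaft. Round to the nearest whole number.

Belt: ratio = 339/373 = 0.90885, so shaft 2 turns at 2540 / 0.90885 = 2794.7 rpm.
Internal gear: ratio = 145/24 = 6.0417, so shaft 3 turns at 2794.7 / 6.0417 = 462.58 rpm.
Belt: ratio = 41/294 = 0.13946, so shaft 4 turns at 462.58 / 0.13946 = 3317 rpm.
Gear mesh: ratio = 24/15 = 1.6, so shaft 5 turns at 3317 / 1.6 = 2073.1 rpm.
Gear mesh: ratio = 13/39 = 0.33333, so the driven shaft turns at 2073.1 / 0.33333 = 6219.4 rpm.

6219 rpm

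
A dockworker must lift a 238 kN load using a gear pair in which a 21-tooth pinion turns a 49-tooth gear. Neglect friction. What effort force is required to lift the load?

102 kN

Gear pair MA = 49/21 = 2.3333.
Effort = load / MA = 238 / 2.3333 = 102 kN.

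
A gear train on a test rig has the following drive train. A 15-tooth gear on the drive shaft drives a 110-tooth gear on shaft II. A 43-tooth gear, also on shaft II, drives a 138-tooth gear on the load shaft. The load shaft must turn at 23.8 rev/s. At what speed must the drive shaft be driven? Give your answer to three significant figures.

560 rev/s

Overall ratio R = 7.3333 × 3.2093 = 23.535.
Required input speed = output speed × R = 23.8 × 23.535 = 560.13 rev/s.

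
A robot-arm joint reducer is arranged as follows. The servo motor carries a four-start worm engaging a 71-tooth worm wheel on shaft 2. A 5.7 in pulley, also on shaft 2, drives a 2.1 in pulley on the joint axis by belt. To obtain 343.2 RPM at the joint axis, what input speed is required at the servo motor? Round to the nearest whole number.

Overall ratio R = 17.75 × 0.36842 = 6.5395.
Required input speed = output speed × R = 343.2 × 6.5395 = 2244.3 RPM.

2244 RPM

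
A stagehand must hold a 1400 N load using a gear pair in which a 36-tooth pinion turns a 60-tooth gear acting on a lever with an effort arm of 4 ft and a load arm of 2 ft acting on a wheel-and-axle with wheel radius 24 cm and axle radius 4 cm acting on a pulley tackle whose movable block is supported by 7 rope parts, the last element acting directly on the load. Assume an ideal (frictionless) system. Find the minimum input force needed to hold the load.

10 N

Gear pair MA = 60/36 = 1.6667.
Lever MA = effort arm / load arm = 4/2 = 2.
Wheel-and-axle MA = R/r = 24/4 = 6.
Block-and-tackle MA = number of supporting rope parts = 7.
Combined ideal MA = 1.6667 × 2 × 6 × 7 = 140.
Effort = load / MA = 1400 / 140 = 10 N.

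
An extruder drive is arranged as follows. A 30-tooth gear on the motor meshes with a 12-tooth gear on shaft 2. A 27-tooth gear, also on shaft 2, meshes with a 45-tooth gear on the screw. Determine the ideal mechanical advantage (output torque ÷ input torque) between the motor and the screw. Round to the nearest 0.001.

Each stage contributes driven/driver: gear mesh 12/30 = 0.4, gear mesh 45/27 = 1.6667.
Overall: 0.4 × 1.6667 = 0.66667.

0.667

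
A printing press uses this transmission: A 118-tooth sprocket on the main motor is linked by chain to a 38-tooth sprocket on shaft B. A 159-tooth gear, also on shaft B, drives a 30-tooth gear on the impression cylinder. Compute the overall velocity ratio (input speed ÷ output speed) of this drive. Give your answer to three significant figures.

Each stage contributes driven/driver: chain 38/118 = 0.32203, gear mesh 30/159 = 0.18868.
Overall: 0.32203 × 0.18868 = 0.060761.

0.0608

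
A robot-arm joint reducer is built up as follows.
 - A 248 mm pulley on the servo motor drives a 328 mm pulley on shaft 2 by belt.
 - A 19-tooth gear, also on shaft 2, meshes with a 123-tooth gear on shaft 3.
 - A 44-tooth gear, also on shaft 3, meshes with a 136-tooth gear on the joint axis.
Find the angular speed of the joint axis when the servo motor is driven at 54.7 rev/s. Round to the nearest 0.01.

2.07 rev/s

the servo motor → shaft 2 (belt, 328/248): 54.7 ÷ 1.3226 = 41.359 rev/s
shaft 2 → shaft 3 (gear mesh, 123/19): 41.359 ÷ 6.4737 = 6.3887 rev/s
shaft 3 → the joint axis (gear mesh, 136/44): 6.3887 ÷ 3.0909 = 2.0669 rev/s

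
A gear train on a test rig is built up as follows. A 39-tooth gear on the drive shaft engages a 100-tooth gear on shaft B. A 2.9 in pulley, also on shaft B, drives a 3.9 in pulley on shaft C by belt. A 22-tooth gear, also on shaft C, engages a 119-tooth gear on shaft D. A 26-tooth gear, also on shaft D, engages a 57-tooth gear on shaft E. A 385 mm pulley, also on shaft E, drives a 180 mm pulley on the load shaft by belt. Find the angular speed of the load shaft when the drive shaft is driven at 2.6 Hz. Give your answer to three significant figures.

0.136 Hz

gear mesh 100/39 = 2.5641 → 2.6/2.5641 = 1.014 Hz
belt 3.9/2.9 = 1.3448 → 1.014/1.3448 = 0.754 Hz
gear mesh 119/22 = 5.4091 → 0.754/5.4091 = 0.13939 Hz
gear mesh 57/26 = 2.1923 → 0.13939/2.1923 = 0.063584 Hz
belt 180/385 = 0.46753 → 0.063584/0.46753 = 0.136 Hz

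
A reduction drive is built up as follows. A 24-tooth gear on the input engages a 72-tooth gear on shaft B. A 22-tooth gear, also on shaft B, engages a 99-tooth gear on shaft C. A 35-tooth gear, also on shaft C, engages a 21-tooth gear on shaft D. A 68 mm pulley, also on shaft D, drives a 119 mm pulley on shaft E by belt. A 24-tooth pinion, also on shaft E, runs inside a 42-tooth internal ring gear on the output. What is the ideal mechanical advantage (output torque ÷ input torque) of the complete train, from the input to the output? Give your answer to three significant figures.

Each stage contributes driven/driver: gear mesh 72/24 = 3, gear mesh 99/22 = 4.5, gear mesh 21/35 = 0.6, belt 119/68 = 1.75, internal gear 42/24 = 1.75.
Overall: 3 × 4.5 × 0.6 × 1.75 × 1.75 = 24.806.

24.8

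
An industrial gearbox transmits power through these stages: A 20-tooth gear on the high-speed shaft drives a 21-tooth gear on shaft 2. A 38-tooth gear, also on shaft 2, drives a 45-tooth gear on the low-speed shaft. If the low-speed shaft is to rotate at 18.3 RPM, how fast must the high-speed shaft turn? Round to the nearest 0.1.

Overall ratio R = 1.05 × 1.1842 = 1.2434.
Required input speed = output speed × R = 18.3 × 1.2434 = 22.755 RPM.

22.8 RPM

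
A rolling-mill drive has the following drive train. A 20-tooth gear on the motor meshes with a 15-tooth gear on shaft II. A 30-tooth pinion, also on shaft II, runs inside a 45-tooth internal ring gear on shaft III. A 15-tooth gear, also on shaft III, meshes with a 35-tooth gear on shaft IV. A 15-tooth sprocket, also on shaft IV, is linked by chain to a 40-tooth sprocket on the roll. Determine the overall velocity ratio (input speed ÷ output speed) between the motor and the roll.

7

Each stage contributes driven/driver: gear mesh 15/20 = 0.75, internal gear 45/30 = 1.5, gear mesh 35/15 = 2.3333, chain 40/15 = 2.6667.
Overall: 0.75 × 1.5 × 2.3333 × 2.6667 = 7.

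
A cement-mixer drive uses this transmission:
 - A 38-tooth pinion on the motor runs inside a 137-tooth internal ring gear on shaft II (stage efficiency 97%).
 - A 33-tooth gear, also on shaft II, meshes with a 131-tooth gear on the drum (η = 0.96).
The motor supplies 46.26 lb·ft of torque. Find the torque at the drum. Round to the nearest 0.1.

internal gear 137/38 = 3.6053 → τ = 46.26·3.6053·0.97 = 161.78 lb·ft
gear mesh 131/33 = 3.9697 → τ = 161.78·3.9697·0.96 = 616.51 lb·ft

616.5 lb·ft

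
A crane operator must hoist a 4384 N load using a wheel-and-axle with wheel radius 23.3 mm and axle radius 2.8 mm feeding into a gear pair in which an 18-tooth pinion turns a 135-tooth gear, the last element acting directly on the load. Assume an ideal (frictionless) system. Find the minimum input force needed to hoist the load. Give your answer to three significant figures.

70.2 N

Wheel-and-axle MA = R/r = 23.3/2.8 = 8.3214.
Gear pair MA = 135/18 = 7.5.
Combined ideal MA = 8.3214 × 7.5 = 62.411.
Effort = load / MA = 4384 / 62.411 = 70.244 N.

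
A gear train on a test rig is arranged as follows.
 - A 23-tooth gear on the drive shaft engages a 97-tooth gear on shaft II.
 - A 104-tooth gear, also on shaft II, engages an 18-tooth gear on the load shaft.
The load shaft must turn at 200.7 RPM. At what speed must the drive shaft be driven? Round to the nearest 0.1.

146.5 RPM

Overall ratio R = 4.2174 × 0.17308 = 0.72993.
Required input speed = output speed × R = 200.7 × 0.72993 = 146.5 RPM.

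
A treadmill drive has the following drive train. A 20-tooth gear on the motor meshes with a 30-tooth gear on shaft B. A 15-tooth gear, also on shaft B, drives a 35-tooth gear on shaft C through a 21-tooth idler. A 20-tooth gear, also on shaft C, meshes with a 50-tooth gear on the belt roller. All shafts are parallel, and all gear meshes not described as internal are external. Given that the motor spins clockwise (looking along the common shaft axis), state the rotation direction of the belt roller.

the motor → shaft B: external mesh, 1 reversal → CCW.
shaft B → shaft C: driver → idler → driven is 2 external meshes, 2 reversals → CCW.
shaft C → the belt roller: external mesh, 1 reversal → CW.
4 reversals in total — an even number — so the belt roller turns the same way as the motor.

clockwise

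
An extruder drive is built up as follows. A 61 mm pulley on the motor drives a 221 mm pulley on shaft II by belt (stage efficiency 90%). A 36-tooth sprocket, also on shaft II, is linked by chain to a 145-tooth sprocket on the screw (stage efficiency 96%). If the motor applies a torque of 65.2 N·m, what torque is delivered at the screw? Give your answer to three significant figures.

822 N·m

After the belt (221/61): 65.2 × 3.623 × 0.90 = 212.59 N·m
After the chain (145/36): 212.59 × 4.0278 × 0.96 = 822.03 N·m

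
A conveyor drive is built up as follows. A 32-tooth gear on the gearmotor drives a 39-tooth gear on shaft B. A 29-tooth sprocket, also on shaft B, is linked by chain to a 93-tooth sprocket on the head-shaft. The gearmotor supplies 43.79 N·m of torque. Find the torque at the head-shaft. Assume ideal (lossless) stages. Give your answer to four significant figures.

171.1 N·m

gear mesh 39/32 = 1.2188 → τ = 43.79·1.2188 = 53.369 N·m
chain 93/29 = 3.2069 → τ = 53.369·3.2069 = 171.15 N·m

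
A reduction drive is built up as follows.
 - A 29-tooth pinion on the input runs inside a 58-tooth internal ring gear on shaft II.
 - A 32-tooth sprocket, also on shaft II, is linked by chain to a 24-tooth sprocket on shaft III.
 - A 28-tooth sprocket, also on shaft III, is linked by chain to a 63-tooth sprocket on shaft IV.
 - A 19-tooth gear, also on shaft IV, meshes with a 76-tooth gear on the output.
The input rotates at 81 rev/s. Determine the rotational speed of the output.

6 rev/s

internal gear 58/29 = 2 → 81/2 = 40.5 rev/s
chain 24/32 = 0.75 → 40.5/0.75 = 54 rev/s
chain 63/28 = 2.25 → 54/2.25 = 24 rev/s
gear mesh 76/19 = 4 → 24/4 = 6 rev/s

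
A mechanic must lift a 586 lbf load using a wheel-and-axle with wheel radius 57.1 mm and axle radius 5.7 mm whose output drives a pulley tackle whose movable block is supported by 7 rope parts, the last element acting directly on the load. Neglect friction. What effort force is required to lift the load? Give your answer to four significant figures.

8.357 lbf

Wheel-and-axle MA = R/r = 57.1/5.7 = 10.018.
Block-and-tackle MA = number of supporting rope parts = 7.
Combined ideal MA = 10.018 × 7 = 70.123.
Effort = load / MA = 586 / 70.123 = 8.3568 lbf.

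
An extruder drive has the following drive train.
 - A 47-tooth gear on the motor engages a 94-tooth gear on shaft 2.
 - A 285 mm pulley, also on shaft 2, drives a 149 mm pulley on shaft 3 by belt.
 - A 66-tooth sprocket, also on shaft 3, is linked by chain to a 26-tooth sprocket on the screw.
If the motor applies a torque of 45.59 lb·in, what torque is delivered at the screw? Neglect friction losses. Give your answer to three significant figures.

18.8 lb·in

Gear mesh: ratio = 94/47 = 2; torque at shaft 2 = 45.59 × 2 = 91.18 lb·in.
Belt: ratio = 149/285 = 0.52281; torque at shaft 3 = 91.18 × 0.52281 = 47.67 lb·in.
Chain: ratio = 26/66 = 0.39394; torque at the screw = 47.67 × 0.39394 = 18.779 lb·in.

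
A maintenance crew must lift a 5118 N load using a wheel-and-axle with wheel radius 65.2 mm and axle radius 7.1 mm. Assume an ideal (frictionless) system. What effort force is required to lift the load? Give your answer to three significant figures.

557 N

Wheel-and-axle MA = R/r = 65.2/7.1 = 9.1831.
Effort = load / MA = 5118 / 9.1831 = 557.33 N.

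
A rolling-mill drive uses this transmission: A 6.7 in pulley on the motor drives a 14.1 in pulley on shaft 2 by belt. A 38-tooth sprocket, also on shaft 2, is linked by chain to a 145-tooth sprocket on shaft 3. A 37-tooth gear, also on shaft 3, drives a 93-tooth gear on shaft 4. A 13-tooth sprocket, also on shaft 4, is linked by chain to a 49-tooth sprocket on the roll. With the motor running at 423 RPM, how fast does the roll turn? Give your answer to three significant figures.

the motor → shaft 2 (belt, 14.1/6.7): 423 ÷ 2.1045 = 201 RPM
shaft 2 → shaft 3 (chain, 145/38): 201 ÷ 3.8158 = 52.676 RPM
shaft 3 → shaft 4 (gear mesh, 93/37): 52.676 ÷ 2.5135 = 20.957 RPM
shaft 4 → the roll (chain, 49/13): 20.957 ÷ 3.7692 = 5.56 RPM

5.56 RPM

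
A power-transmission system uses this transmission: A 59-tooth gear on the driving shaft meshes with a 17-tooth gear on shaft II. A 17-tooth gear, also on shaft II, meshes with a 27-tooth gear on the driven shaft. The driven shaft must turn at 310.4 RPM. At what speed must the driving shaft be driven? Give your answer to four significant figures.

Overall ratio R = 0.28814 × 1.5882 = 0.45763.
Required input speed = output speed × R = 310.4 × 0.45763 = 142.05 RPM.

142.0 RPM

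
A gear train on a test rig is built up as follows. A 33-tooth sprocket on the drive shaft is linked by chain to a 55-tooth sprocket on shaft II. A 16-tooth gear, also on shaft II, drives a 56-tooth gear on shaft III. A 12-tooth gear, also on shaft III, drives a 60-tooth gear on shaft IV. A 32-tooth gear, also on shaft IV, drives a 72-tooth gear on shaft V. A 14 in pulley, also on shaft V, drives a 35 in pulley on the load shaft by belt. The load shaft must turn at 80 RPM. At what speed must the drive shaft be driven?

13125 RPM

Overall ratio R = 1.6667 × 3.5 × 5 × 2.25 × 2.5 = 164.06.
Required input speed = output speed × R = 80 × 164.06 = 13125 RPM.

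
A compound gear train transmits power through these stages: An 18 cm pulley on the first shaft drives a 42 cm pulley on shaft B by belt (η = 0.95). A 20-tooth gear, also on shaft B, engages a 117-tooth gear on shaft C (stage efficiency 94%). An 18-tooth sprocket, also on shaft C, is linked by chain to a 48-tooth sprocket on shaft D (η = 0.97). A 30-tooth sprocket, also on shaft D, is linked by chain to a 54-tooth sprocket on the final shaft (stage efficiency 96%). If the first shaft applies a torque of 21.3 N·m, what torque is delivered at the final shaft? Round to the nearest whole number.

belt 42/18 = 2.3333 → τ = 21.3·2.3333·0.95 = 47.215 N·m
gear mesh 117/20 = 5.85 → τ = 47.215·5.85·0.94 = 259.64 N·m
chain 48/18 = 2.6667 → τ = 259.64·2.6667·0.97 = 671.59 N·m
chain 54/30 = 1.8 → τ = 671.59·1.8·0.96 = 1160.5 N·m

1161 N·m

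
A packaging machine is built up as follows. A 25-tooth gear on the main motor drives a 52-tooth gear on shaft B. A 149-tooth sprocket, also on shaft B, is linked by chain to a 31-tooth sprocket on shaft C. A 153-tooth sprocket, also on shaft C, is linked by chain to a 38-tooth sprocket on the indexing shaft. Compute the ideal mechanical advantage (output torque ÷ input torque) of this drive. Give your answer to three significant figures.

0.107

Each stage contributes driven/driver: gear mesh 52/25 = 2.08, chain 31/149 = 0.20805, chain 38/153 = 0.24837.
Overall: 2.08 × 0.20805 × 0.24837 = 0.10748.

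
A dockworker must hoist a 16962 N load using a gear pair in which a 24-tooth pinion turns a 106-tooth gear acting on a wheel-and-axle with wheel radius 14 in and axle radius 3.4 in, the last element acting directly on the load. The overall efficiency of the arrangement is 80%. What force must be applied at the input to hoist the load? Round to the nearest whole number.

Gear pair MA = 106/24 = 4.4167.
Wheel-and-axle MA = R/r = 14/3.4 = 4.1176.
Combined ideal MA = 4.4167 × 4.1176 = 18.186.
Actual MA = 18.186 × 0.80 = 14.549.
Effort = load / actual MA = 16962 / 14.549 = 1165.9 N.

1166 N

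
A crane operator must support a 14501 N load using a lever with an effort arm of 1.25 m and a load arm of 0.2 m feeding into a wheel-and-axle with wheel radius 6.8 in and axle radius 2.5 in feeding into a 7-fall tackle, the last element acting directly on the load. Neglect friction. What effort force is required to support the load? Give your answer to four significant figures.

121.9 N

Lever MA = effort arm / load arm = 1.25/0.2 = 6.25.
Wheel-and-axle MA = R/r = 6.8/2.5 = 2.72.
Block-and-tackle MA = number of supporting rope parts = 7.
Combined ideal MA = 6.25 × 2.72 × 7 = 119.
Effort = load / MA = 14501 / 119 = 121.86 N.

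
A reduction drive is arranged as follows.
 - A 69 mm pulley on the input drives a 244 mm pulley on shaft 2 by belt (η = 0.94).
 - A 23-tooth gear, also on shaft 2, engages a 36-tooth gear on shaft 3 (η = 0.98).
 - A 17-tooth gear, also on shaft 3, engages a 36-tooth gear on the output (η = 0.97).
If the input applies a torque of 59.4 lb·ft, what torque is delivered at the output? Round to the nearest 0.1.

622.1 lb·ft

After the belt (244/69): 59.4 × 3.5362 × 0.94 = 197.45 lb·ft
After the gear mesh (36/23): 197.45 × 1.5652 × 0.98 = 302.87 lb·ft
After the gear mesh (36/17): 302.87 × 2.1176 × 0.97 = 622.13 lb·ft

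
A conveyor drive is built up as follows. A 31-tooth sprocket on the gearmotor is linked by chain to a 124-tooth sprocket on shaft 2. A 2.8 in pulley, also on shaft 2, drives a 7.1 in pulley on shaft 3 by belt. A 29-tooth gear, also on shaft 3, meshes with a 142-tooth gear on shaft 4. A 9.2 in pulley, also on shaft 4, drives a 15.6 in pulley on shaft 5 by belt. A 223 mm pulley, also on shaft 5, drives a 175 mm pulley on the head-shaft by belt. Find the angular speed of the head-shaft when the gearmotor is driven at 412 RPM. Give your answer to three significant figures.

6.23 RPM

chain 124/31 = 4 → 412/4 = 103 RPM
belt 7.1/2.8 = 2.5357 → 103/2.5357 = 40.62 RPM
gear mesh 142/29 = 4.8966 → 40.62/4.8966 = 8.2956 RPM
belt 15.6/9.2 = 1.6957 → 8.2956/1.6957 = 4.8923 RPM
belt 175/223 = 0.78475 → 4.8923/0.78475 = 6.2341 RPM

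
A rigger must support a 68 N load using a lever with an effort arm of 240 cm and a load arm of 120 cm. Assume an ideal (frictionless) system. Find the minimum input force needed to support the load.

34 N

Lever MA = effort arm / load arm = 240/120 = 2.
Effort = load / MA = 68 / 2 = 34 N.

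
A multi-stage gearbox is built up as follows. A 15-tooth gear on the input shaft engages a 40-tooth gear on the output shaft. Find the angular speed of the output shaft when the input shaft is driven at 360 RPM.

135 RPM

Gear mesh: ratio = 40/15 = 2.6667, so the output shaft turns at 360 / 2.6667 = 135 RPM.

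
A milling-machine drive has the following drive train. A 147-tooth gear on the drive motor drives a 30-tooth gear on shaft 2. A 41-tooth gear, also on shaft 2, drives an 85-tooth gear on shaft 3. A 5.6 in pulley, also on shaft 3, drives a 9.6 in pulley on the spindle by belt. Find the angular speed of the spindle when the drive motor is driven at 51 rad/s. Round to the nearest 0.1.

gear mesh 30/147 = 0.20408 → 51/0.20408 = 249.9 rad/s
gear mesh 85/41 = 2.0732 → 249.9/2.0732 = 120.54 rad/s
belt 9.6/5.6 = 1.7143 → 120.54/1.7143 = 70.315 rad/s

70.3 rad/s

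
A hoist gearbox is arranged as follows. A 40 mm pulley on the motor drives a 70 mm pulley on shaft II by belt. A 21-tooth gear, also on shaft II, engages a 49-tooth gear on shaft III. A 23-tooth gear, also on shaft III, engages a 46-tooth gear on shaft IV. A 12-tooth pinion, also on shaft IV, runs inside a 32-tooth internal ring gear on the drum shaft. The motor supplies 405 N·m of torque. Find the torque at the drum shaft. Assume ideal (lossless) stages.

belt 70/40 = 1.75 → τ = 405·1.75 = 708.75 N·m
gear mesh 49/21 = 2.3333 → τ = 708.75·2.3333 = 1653.8 N·m
gear mesh 46/23 = 2 → τ = 1653.8·2 = 3307.5 N·m
internal gear 32/12 = 2.6667 → τ = 3307.5·2.6667 = 8820 N·m

8820 N·m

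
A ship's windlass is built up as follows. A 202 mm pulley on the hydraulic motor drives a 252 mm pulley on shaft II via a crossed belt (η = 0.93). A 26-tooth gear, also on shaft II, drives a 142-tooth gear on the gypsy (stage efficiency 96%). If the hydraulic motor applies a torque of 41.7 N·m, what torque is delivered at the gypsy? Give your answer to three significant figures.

254 N·m

After the belt (252/202): 41.7 × 1.2475 × 0.93 = 48.38 N·m
After the gear mesh (142/26): 48.38 × 5.4615 × 0.96 = 253.66 N·m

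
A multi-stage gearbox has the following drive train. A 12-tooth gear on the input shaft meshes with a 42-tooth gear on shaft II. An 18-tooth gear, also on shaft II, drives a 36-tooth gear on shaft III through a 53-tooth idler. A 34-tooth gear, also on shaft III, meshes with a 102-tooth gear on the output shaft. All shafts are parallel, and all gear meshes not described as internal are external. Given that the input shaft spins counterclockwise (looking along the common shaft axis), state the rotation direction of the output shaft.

counterclockwise

the input shaft → shaft II: external mesh, 1 reversal → CW.
shaft II → shaft III: driver → idler → driven is 2 external meshes, 2 reversals → CW.
shaft III → the output shaft: external mesh, 1 reversal → CCW.
4 reversals in total — an even number — so the output shaft turns the same way as the input shaft.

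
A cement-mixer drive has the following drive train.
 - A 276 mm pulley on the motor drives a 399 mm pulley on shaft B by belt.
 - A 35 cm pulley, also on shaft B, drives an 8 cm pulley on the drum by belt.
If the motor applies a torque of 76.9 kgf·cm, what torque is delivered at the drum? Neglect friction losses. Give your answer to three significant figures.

After the belt (399/276): 76.9 × 1.4457 = 111.17 kgf·cm
After the belt (8/35): 111.17 × 0.22857 = 25.41 kgf·cm

25.4 kgf·cm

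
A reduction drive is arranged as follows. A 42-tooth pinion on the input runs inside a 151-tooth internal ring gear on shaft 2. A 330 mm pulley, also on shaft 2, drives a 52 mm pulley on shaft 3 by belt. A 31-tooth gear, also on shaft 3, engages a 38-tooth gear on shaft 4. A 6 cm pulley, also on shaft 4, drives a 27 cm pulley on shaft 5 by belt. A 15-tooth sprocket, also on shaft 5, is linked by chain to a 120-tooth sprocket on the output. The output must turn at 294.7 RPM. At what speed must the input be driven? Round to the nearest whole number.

7368 RPM

Overall ratio R = 3.5952 × 0.15758 × 1.2258 × 4.5 × 8 = 25.
Required input speed = output speed × R = 294.7 × 25 = 7367.5 RPM.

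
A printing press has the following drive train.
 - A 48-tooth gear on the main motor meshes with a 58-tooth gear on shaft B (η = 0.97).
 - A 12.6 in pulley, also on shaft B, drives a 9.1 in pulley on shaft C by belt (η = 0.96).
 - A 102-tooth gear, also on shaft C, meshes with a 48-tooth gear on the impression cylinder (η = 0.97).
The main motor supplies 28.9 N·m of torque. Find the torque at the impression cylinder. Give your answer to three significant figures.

10.7 N·m

Gear mesh: ratio = 58/48 = 1.2083; torque at shaft B = 28.9 × 1.2083 × 0.97 = 33.873 N·m.
Belt: ratio = 9.1/12.6 = 0.72222; torque at shaft C = 33.873 × 0.72222 × 0.96 = 23.485 N·m.
Gear mesh: ratio = 48/102 = 0.47059; torque at the impression cylinder = 23.485 × 0.47059 × 0.97 = 10.72 N·m.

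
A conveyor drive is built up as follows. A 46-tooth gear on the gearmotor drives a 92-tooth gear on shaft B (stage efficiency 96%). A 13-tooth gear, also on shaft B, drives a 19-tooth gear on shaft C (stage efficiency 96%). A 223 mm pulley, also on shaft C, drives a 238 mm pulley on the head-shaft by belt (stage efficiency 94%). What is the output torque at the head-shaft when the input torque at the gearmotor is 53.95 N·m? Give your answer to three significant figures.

146 N·m

gear mesh 92/46 = 2 → τ = 53.95·2·0.96 = 103.58 N·m
gear mesh 19/13 = 1.4615 → τ = 103.58·1.4615·0.96 = 145.34 N·m
belt 238/223 = 1.0673 → τ = 145.34·1.0673·0.94 = 145.81 N·m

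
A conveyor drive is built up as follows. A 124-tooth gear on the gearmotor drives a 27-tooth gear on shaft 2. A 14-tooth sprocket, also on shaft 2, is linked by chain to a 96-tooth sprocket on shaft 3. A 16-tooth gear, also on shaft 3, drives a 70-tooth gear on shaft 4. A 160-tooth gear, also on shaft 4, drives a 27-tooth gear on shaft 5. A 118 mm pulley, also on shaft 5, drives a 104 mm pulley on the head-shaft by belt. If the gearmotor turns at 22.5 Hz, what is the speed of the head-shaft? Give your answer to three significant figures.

23.2 Hz

Gear mesh: ratio = 27/124 = 0.21774, so shaft 2 turns at 22.5 / 0.21774 = 103.33 Hz.
Chain: ratio = 96/14 = 6.8571, so shaft 3 turns at 103.33 / 6.8571 = 15.069 Hz.
Gear mesh: ratio = 70/16 = 4.375, so shaft 4 turns at 15.069 / 4.375 = 3.4444 Hz.
Gear mesh: ratio = 27/160 = 0.16875, so shaft 5 turns at 3.4444 / 0.16875 = 20.412 Hz.
Belt: ratio = 104/118 = 0.88136, so the head-shaft turns at 20.412 / 0.88136 = 23.159 Hz.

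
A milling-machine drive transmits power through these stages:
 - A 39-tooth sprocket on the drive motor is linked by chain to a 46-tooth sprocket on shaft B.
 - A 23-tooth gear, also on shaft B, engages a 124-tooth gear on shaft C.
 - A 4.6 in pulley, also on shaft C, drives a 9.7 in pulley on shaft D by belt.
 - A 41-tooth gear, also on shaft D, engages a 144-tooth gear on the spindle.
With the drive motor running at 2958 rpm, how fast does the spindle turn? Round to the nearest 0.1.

62.8 rpm

Chain: ratio = 46/39 = 1.1795, so shaft B turns at 2958 / 1.1795 = 2507.9 rpm.
Gear mesh: ratio = 124/23 = 5.3913, so shaft C turns at 2507.9 / 5.3913 = 465.17 rpm.
Belt: ratio = 9.7/4.6 = 2.1087, so shaft D turns at 465.17 / 2.1087 = 220.6 rpm.
Gear mesh: ratio = 144/41 = 3.5122, so the spindle turns at 220.6 / 3.5122 = 62.809 rpm.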